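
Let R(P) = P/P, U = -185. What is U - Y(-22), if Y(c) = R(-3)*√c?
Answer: -185 - I*√22 ≈ -185.0 - 4.6904*I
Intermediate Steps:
R(P) = 1
Y(c) = √c (Y(c) = 1*√c = √c)
U - Y(-22) = -185 - √(-22) = -185 - I*√22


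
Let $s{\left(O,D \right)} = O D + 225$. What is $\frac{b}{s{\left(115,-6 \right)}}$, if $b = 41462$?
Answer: $- \frac{41462}{465} \approx -89.166$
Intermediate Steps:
$s{\left(O,D \right)} = 225 + D O$ ($s{\left(O,D \right)} = D O + 225 = 225 + D O$)
$\frac{b}{s{\left(115,-6 \right)}} = \frac{41462}{225 - 690} = \frac{41462}{-465} = 41462 \left(- \frac{1}{465}\right) = - \frac{41462}{465}$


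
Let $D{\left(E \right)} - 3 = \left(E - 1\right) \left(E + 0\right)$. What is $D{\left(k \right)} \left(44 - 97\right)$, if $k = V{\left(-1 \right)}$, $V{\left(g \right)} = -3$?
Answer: $-795$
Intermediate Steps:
$k = -3$
$D{\left(E \right)} = 3 + E \left(-1 + E\right)$ ($D{\left(E \right)} = 3 + \left(E - 1\right) \left(E + 0\right) = 3 + \left(-1 + E\right) E = 3 + E \left(-1 + E\right)$)
$D{\left(k \right)} \left(44 - 97\right) = \left(3 + \left(-3\right)^{2} - -3\right) \left(44 - 97\right) = \left(3 + 9 + 3\right) \left(-53\right) = 15 \left(-53\right) = -795$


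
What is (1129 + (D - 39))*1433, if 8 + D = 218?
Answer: 1862900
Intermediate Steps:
D = 210 (D = -8 + 218 = 210)
(1129 + (D - 39))*1433 = (1129 + (210 - 39))*1433 = (1129 + 171)*1433 = 1300*1433 = 1862900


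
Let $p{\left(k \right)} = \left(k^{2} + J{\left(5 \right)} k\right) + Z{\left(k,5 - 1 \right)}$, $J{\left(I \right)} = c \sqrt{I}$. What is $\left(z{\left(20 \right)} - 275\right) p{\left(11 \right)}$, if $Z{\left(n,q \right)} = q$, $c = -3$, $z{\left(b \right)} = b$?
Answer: $-31875 + 8415 \sqrt{5} \approx -13058.0$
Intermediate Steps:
$J{\left(I \right)} = - 3 \sqrt{I}$
$p{\left(k \right)} = 4 + k^{2} - 3 k \sqrt{5}$ ($p{\left(k \right)} = \left(k^{2} + - 3 \sqrt{5} k\right) + \left(5 - 1\right) = \left(k^{2} - 3 k \sqrt{5}\right) + \left(5 - 1\right) = \left(k^{2} - 3 k \sqrt{5}\right) + 4 = 4 + k^{2} - 3 k \sqrt{5}$)
$\left(z{\left(20 \right)} - 275\right) p{\left(11 \right)} = \left(20 - 275\right) \left(4 + 11^{2} - 33 \sqrt{5}\right) = \left(20 - 275\right) \left(4 + 121 - 33 \sqrt{5}\right) = - 255 \left(125 - 33 \sqrt{5}\right) = -31875 + 8415 \sqrt{5}$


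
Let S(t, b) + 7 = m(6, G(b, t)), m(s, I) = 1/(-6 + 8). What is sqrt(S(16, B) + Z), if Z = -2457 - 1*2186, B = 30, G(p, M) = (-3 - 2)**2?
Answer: I*sqrt(18598)/2 ≈ 68.187*I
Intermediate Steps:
G(p, M) = 25 (G(p, M) = (-5)**2 = 25)
m(s, I) = 1/2
S(t, b) = -13/2 (S(t, b) = -7 + 1/2 = -13/2)
Z = -4643 (Z = -2457 - 2186 = -4643)
sqrt(S(16, B) + Z) = sqrt(-13/2 - 4643) = sqrt(-9299/2) = I*sqrt(18598)/2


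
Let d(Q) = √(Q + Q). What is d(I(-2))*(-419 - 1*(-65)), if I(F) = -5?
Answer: -354*I*√10 ≈ -1119.4*I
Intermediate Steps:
d(Q) = √2*√Q (d(Q) = √(2*Q) = √2*√Q)
d(I(-2))*(-419 - 1*(-65)) = (√2*√(-5))*(-419 - 1*(-65)) = (√2*(I*√5))*(-419 + 65) = (I*√10)*(-354) = -354*I*√10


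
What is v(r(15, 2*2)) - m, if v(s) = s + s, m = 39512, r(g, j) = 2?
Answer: -39508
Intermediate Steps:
v(s) = 2*s
v(r(15, 2*2)) - m = 2*2 - 1*39512 = 4 - 39512 = -39508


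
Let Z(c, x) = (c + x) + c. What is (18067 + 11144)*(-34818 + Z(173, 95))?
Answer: -1004186547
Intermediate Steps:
Z(c, x) = x + 2*c
(18067 + 11144)*(-34818 + Z(173, 95)) = (18067 + 11144)*(-34818 + (95 + 2*173)) = 29211*(-34818 + (95 + 346)) = 29211*(-34818 + 441) = 29211*(-34377) = -1004186547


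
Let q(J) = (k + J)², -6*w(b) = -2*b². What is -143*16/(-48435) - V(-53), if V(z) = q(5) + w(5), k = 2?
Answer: -924884/16145 ≈ -57.286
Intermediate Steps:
w(b) = b²/3 (w(b) = -(-1)*b²/3 = b²/3)
q(J) = (2 + J)²
V(z) = 172/3 (V(z) = (2 + 5)² + (⅓)*5² = 7² + (⅓)*25 = 49 + 25/3 = 172/3)
-143*16/(-48435) - V(-53) = -143*16/(-48435) - 1*172/3 = -2288*(-1/48435) - 172/3 = 2288/48435 - 172/3 = -924884/16145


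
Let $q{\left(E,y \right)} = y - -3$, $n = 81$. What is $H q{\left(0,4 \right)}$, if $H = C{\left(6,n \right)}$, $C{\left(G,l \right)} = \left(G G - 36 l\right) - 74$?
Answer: $-20678$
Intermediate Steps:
$C{\left(G,l \right)} = -74 + G^{2} - 36 l$ ($C{\left(G,l \right)} = \left(G^{2} - 36 l\right) - 74 = -74 + G^{2} - 36 l$)
$q{\left(E,y \right)} = 3 + y$ ($q{\left(E,y \right)} = y + 3 = 3 + y$)
$H = -2954$ ($H = -74 + 6^{2} - 2916 = -74 + 36 - 2916 = -2954$)
$H q{\left(0,4 \right)} = - 2954 \left(3 + 4\right) = \left(-2954\right) 7 = -20678$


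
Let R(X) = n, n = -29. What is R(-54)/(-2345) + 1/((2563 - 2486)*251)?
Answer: 80404/6474545 ≈ 0.012418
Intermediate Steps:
R(X) = -29
R(-54)/(-2345) + 1/((2563 - 2486)*251) = -29/(-2345) + 1/((2563 - 2486)*251) = -29*(-1/2345) + (1/251)/77 = 29/2345 + (1/77)*(1/251) = 29/2345 + 1/19327 = 80404/6474545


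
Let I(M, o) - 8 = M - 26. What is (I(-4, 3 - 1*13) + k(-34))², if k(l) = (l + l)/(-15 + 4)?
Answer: 30276/121 ≈ 250.21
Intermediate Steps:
I(M, o) = -18 + M (I(M, o) = 8 + (M - 26) = 8 + (-26 + M) = -18 + M)
k(l) = -2*l/11 (k(l) = (2*l)/(-11) = (2*l)*(-1/11) = -2*l/11)
(I(-4, 3 - 1*13) + k(-34))² = ((-18 - 4) - 2/11*(-34))² = (-22 + 68/11)² = (-174/11)² = 30276/121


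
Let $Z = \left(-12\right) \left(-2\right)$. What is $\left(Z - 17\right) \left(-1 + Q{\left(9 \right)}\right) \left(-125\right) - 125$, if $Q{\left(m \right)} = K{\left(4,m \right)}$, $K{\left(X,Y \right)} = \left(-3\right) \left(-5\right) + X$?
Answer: $-15875$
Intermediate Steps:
$Z = 24$
$K{\left(X,Y \right)} = 15 + X$
$Q{\left(m \right)} = 19$ ($Q{\left(m \right)} = 15 + 4 = 19$)
$\left(Z - 17\right) \left(-1 + Q{\left(9 \right)}\right) \left(-125\right) - 125 = \left(24 - 17\right) \left(-1 + 19\right) \left(-125\right) - 125 = 7 \cdot 18 \left(-125\right) - 125 = 126 \left(-125\right) - 125 = -15750 - 125 = -15875$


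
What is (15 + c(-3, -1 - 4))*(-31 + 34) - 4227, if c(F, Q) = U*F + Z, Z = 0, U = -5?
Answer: -4137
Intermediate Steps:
c(F, Q) = -5*F (c(F, Q) = -5*F + 0 = -5*F)
(15 + c(-3, -1 - 4))*(-31 + 34) - 4227 = (15 - 5*(-3))*(-31 + 34) - 4227 = (15 + 15)*3 - 4227 = 30*3 - 4227 = 90 - 4227 = -4137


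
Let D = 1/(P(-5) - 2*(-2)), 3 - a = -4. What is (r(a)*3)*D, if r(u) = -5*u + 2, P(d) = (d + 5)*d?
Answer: -99/4 ≈ -24.750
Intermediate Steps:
a = 7 (a = 3 - 1*(-4) = 3 + 4 = 7)
P(d) = d*(5 + d) (P(d) = (5 + d)*d = d*(5 + d))
r(u) = 2 - 5*u
D = ¼ (D = 1/(-5*(5 - 5) - 2*(-2)) = 1/(-5*0 + 4) = 1/(0 + 4) = 1/4 = ¼ ≈ 0.25000)
(r(a)*3)*D = ((2 - 5*7)*3)*(¼) = ((2 - 35)*3)*(¼) = -33*3*(¼) = -99*¼ = -99/4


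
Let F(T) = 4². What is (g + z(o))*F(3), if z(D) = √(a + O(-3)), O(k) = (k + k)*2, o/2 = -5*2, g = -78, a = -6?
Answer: -1248 + 48*I*√2 ≈ -1248.0 + 67.882*I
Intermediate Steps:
F(T) = 16
o = -20 (o = 2*(-5*2) = 2*(-10) = -20)
O(k) = 4*k (O(k) = (2*k)*2 = 4*k)
z(D) = 3*I*√2 (z(D) = √(-6 + 4*(-3)) = √(-6 - 12) = √(-18) = 3*I*√2)
(g + z(o))*F(3) = (-78 + 3*I*√2)*16 = -1248 + 48*I*√2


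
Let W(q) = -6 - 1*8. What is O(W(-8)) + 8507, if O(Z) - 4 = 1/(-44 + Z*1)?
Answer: 493637/58 ≈ 8511.0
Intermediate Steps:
W(q) = -14 (W(q) = -6 - 8 = -14)
O(Z) = 4 + 1/(-44 + Z) (O(Z) = 4 + 1/(-44 + Z*1) = 4 + 1/(-44 + Z))
O(W(-8)) + 8507 = (-175 + 4*(-14))/(-44 - 14) + 8507 = (-175 - 56)/(-58) + 8507 = -1/58*(-231) + 8507 = 231/58 + 8507 = 493637/58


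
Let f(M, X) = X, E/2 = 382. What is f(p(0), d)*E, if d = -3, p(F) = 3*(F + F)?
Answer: -2292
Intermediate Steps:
p(F) = 6*F (p(F) = 3*(2*F) = 6*F)
E = 764 (E = 2*382 = 764)
f(p(0), d)*E = -3*764 = -2292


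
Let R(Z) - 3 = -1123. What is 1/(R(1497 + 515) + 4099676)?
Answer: 1/4098556 ≈ 2.4399e-7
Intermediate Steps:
R(Z) = -1120 (R(Z) = 3 - 1123 = -1120)
1/(R(1497 + 515) + 4099676) = 1/(-1120 + 4099676) = 1/4098556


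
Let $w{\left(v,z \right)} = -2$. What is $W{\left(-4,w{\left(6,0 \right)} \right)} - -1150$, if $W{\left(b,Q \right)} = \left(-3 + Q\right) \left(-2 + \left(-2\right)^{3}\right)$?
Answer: $1200$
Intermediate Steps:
$W{\left(b,Q \right)} = 30 - 10 Q$ ($W{\left(b,Q \right)} = \left(-3 + Q\right) \left(-2 - 8\right) = \left(-3 + Q\right) \left(-10\right) = 30 - 10 Q$)
$W{\left(-4,w{\left(6,0 \right)} \right)} - -1150 = \left(30 - -20\right) - -1150 = \left(30 + 20\right) + 1150 = 50 + 1150 = 1200$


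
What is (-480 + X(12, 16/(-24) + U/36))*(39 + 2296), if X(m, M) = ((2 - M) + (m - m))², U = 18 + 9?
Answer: -160159985/144 ≈ -1.1122e+6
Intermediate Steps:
U = 27
X(m, M) = (2 - M)² (X(m, M) = ((2 - M) + 0)² = (2 - M)²)
(-480 + X(12, 16/(-24) + U/36))*(39 + 2296) = (-480 + (-2 + (16/(-24) + 27/36))²)*(39 + 2296) = (-480 + (-2 + (16*(-1/24) + 27*(1/36)))²)*2335 = (-480 + (-2 + (-⅔ + ¾))²)*2335 = (-480 + (-2 + 1/12)²)*2335 = (-480 + (-23/12)²)*2335 = (-480 + 529/144)*2335 = -68591/144*2335 = -160159985/144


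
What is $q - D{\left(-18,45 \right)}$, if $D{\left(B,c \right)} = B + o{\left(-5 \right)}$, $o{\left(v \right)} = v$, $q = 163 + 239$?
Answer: $425$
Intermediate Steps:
$q = 402$
$D{\left(B,c \right)} = -5 + B$ ($D{\left(B,c \right)} = B - 5 = -5 + B$)
$q - D{\left(-18,45 \right)} = 402 - \left(-5 - 18\right) = 402 - -23 = 402 + 23 = 425$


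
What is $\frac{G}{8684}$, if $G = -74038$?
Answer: $- \frac{37019}{4342} \approx -8.5258$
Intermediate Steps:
$\frac{G}{8684} = - \frac{74038}{8684} = \left(-74038\right) \frac{1}{8684} = - \frac{37019}{4342}$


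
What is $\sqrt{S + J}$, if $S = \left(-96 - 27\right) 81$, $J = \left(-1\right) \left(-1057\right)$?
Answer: $i \sqrt{8906} \approx 94.372 i$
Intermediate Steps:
$J = 1057$
$S = -9963$ ($S = \left(-123\right) 81 = -9963$)
$\sqrt{S + J} = \sqrt{-9963 + 1057} = \sqrt{-8906} = i \sqrt{8906}$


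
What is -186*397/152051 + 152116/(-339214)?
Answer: -60677116/64959481 ≈ -0.93408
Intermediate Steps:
-186*397/152051 + 152116/(-339214) = -73842*1/152051 + 152116*(-1/339214) = -186/383 - 76058/169607 = -60677116/64959481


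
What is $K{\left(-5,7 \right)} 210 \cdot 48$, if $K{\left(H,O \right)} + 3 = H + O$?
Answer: $-10080$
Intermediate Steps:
$K{\left(H,O \right)} = -3 + H + O$ ($K{\left(H,O \right)} = -3 + \left(H + O\right) = -3 + H + O$)
$K{\left(-5,7 \right)} 210 \cdot 48 = \left(-3 - 5 + 7\right) 210 \cdot 48 = \left(-1\right) 210 \cdot 48 = \left(-210\right) 48 = -10080$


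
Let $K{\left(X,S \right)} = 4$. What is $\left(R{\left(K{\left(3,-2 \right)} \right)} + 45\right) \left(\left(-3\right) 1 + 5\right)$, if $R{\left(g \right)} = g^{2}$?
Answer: $122$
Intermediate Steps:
$\left(R{\left(K{\left(3,-2 \right)} \right)} + 45\right) \left(\left(-3\right) 1 + 5\right) = \left(4^{2} + 45\right) \left(\left(-3\right) 1 + 5\right) = \left(16 + 45\right) \left(-3 + 5\right) = 61 \cdot 2 = 122$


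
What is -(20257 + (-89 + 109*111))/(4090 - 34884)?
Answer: 32267/30794 ≈ 1.0478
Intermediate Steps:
-(20257 + (-89 + 109*111))/(4090 - 34884) = -(20257 + (-89 + 12099))/(-30794) = -(20257 + 12010)*(-1)/30794 = -32267*(-1)/30794 = -1*(-32267/30794) = 32267/30794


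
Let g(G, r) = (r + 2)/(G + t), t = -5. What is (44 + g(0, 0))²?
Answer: 47524/25 ≈ 1901.0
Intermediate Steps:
g(G, r) = (2 + r)/(-5 + G) (g(G, r) = (r + 2)/(G - 5) = (2 + r)/(-5 + G))
(44 + g(0, 0))² = (44 + (2 + 0)/(-5 + 0))² = (44 + 2/(-5))² = (44 - ⅕*2)² = (44 - ⅖)² = (218/5)² = 47524/25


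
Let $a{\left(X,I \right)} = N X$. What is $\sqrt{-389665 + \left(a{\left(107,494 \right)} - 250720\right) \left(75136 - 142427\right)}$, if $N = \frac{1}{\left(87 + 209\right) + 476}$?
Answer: $\frac{\sqrt{2513681795529139}}{386} \approx 1.2989 \cdot 10^{5}$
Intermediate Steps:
$N = \frac{1}{772}$ ($N = \frac{1}{296 + 476} = \frac{1}{772} \approx 0.0012953$)
$a{\left(X,I \right)} = \frac{X}{772}$
$\sqrt{-389665 + \left(a{\left(107,494 \right)} - 250720\right) \left(75136 - 142427\right)} = \sqrt{-389665 + \left(\frac{1}{772} \cdot 107 - 250720\right) \left(75136 - 142427\right)} = \sqrt{-389665 + \left(\frac{107}{772} - 250720\right) \left(-67291\right)} = \sqrt{-389665 - - \frac{13024558829303}{772}} = \sqrt{-389665 + \frac{13024558829303}{772}} = \sqrt{\frac{13024258007923}{772}} = \frac{\sqrt{2513681795529139}}{386}$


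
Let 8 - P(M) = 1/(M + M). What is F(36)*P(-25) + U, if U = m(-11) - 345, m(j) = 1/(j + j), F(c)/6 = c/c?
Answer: -163309/550 ≈ -296.93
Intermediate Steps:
F(c) = 6 (F(c) = 6*(c/c) = 6*1 = 6)
m(j) = 1/(2*j)
P(M) = 8 - 1/(2*M) (P(M) = 8 - 1/(M + M) = 8 - 1/(2*M))
U = -7591/22 (U = (1/2)/(-11) - 345 = (1/2)*(-1/11) - 345 = -1/22 - 345 = -7591/22 ≈ -345.05)
F(36)*P(-25) + U = 6*(8 - 1/2/(-25)) - 7591/22 = 6*(8 - 1/2*(-1/25)) - 7591/22 = 6*(8 + 1/50) - 7591/22 = 6*(401/50) - 7591/22 = 1203/25 - 7591/22 = -163309/550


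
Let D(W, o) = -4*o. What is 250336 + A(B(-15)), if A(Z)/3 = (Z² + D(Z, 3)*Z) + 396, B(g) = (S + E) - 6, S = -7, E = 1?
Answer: 252388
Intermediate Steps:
B(g) = -12 (B(g) = (-7 + 1) - 6 = -6 - 6 = -12)
A(Z) = 1188 - 36*Z + 3*Z² (A(Z) = 3*((Z² + (-4*3)*Z) + 396) = 3*((Z² - 12*Z) + 396) = 3*(396 + Z² - 12*Z) = 1188 - 36*Z + 3*Z²)
250336 + A(B(-15)) = 250336 + (1188 - 36*(-12) + 3*(-12)²) = 250336 + (1188 + 432 + 3*144) = 250336 + (1188 + 432 + 432) = 250336 + 2052 = 252388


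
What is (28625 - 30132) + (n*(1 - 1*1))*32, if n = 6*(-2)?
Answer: -1507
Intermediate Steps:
n = -12
(28625 - 30132) + (n*(1 - 1*1))*32 = (28625 - 30132) - 12*(1 - 1*1)*32 = -1507 - 12*(1 - 1)*32 = -1507 - 12*0*32 = -1507 + 0*32 = -1507 + 0 = -1507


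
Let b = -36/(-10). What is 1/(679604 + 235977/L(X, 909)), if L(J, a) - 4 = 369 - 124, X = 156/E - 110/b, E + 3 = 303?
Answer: 83/56485791 ≈ 1.4694e-6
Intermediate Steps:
E = 300 (E = -3 + 303 = 300)
b = 18/5 (b = -36*(-⅒) = 18/5 ≈ 3.6000)
X = -6758/225 (X = 156/300 - 110/18/5 = 156*(1/300) - 110*5/18 = 13/25 - 275/9 = -6758/225 ≈ -30.036)
L(J, a) = 249 (L(J, a) = 4 + (369 - 124) = 4 + 245 = 249)
1/(679604 + 235977/L(X, 909)) = 1/(679604 + 235977/249) = 1/(679604 + 235977*(1/249)) = 1/(679604 + 78659/83) = 1/(56485791/83) = 83/56485791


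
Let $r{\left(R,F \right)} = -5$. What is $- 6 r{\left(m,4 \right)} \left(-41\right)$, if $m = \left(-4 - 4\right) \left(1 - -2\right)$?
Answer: $-1230$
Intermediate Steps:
$m = -24$ ($m = - 8 \left(1 + 2\right) = \left(-8\right) 3 = -24$)
$- 6 r{\left(m,4 \right)} \left(-41\right) = \left(-6\right) \left(-5\right) \left(-41\right) = 30 \left(-41\right) = -1230$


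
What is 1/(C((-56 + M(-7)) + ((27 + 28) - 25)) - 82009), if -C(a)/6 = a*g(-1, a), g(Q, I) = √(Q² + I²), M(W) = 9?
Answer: -82009/6722458921 - 102*√290/6722458921 ≈ -1.2458e-5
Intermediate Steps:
g(Q, I) = √(I² + Q²)
C(a) = -6*a*√(1 + a²) (C(a) = -6*a*√(a² + (-1)²) = -6*a*√(a² + 1) = -6*a*√(1 + a²))
1/(C((-56 + M(-7)) + ((27 + 28) - 25)) - 82009) = 1/(-6*((-56 + 9) + ((27 + 28) - 25))*√(1 + ((-56 + 9) + ((27 + 28) - 25))²) - 82009) = 1/(-6*(-47 + (55 - 25))*√(1 + (-47 + (55 - 25))²) - 82009) = 1/(-6*(-47 + 30)*√(1 + (-47 + 30)²) - 82009) = 1/(-6*(-17)*√(1 + (-17)²) - 82009) = 1/(-6*(-17)*√(1 + 289) - 82009) = 1/(-6*(-17)*√290 - 82009) = 1/(102*√290 - 82009) = 1/(-82009 + 102*√290)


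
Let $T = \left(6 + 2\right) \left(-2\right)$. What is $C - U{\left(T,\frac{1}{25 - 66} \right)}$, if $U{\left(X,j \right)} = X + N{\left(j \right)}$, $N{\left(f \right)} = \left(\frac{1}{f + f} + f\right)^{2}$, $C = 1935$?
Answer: $\frac{10286035}{6724} \approx 1529.8$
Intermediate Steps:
$T = -16$ ($T = 8 \left(-2\right) = -16$)
$N{\left(f \right)} = \left(f + \frac{1}{2 f}\right)^{2}$ ($N{\left(f \right)} = \left(\frac{1}{2 f} + f\right)^{2} = \left(f + \frac{1}{2 f}\right)^{2}$)
$U{\left(X,j \right)} = X + \frac{\left(1 + 2 j^{2}\right)^{2}}{4 j^{2}}$
$C - U{\left(T,\frac{1}{25 - 66} \right)} = 1935 - \left(-16 + \frac{\left(1 + 2 \left(\frac{1}{25 - 66}\right)^{2}\right)^{2}}{4 \frac{1}{\left(25 - 66\right)^{2}}}\right) = 1935 - \left(-16 + \frac{\left(1 + 2 \left(\frac{1}{-41}\right)^{2}\right)^{2}}{4 \cdot \frac{1}{1681}}\right) = 1935 - \left(-16 + \frac{\left(1 + 2 \left(- \frac{1}{41}\right)^{2}\right)^{2}}{4 \cdot \frac{1}{1681}}\right) = 1935 - \left(-16 + \frac{1}{4} \cdot 1681 \left(1 + 2 \cdot \frac{1}{1681}\right)^{2}\right) = 1935 - \left(-16 + \frac{1}{4} \cdot 1681 \left(1 + \frac{2}{1681}\right)^{2}\right) = 1935 - \left(-16 + \frac{1}{4} \cdot 1681 \left(\frac{1683}{1681}\right)^{2}\right) = 1935 - \left(-16 + \frac{1}{4} \cdot 1681 \cdot \frac{2832489}{2825761}\right) = 1935 - \left(-16 + \frac{2832489}{6724}\right) = 1935 - \frac{2724905}{6724} = \frac{10286035}{6724}$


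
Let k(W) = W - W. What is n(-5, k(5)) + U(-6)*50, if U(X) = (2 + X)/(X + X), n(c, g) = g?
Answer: 50/3 ≈ 16.667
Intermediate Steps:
k(W) = 0
U(X) = (2 + X)/(2*X) (U(X) = (2 + X)/((2*X)) = (2 + X)*(1/(2*X)) = (2 + X)/(2*X))
n(-5, k(5)) + U(-6)*50 = 0 + ((1/2)*(2 - 6)/(-6))*50 = 0 + ((1/2)*(-1/6)*(-4))*50 = 0 + (1/3)*50 = 0 + 50/3 = 50/3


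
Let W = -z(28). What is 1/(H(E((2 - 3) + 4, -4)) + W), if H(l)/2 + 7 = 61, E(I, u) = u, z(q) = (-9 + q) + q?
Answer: 1/61 ≈ 0.016393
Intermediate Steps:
z(q) = -9 + 2*q
H(l) = 108 (H(l) = -14 + 2*61 = -14 + 122 = 108)
W = -47 (W = -(-9 + 2*28) = -(-9 + 56) = -1*47 = -47)
1/(H(E((2 - 3) + 4, -4)) + W) = 1/(108 - 47) = 1/61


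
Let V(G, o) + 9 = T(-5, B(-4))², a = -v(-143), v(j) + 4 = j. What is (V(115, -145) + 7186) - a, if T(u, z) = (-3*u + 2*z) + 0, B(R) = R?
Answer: 7079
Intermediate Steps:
v(j) = -4 + j
T(u, z) = -3*u + 2*z
a = 147 (a = -(-4 - 143) = -1*(-147) = 147)
V(G, o) = 40 (V(G, o) = -9 + (-3*(-5) + 2*(-4))² = -9 + (15 - 8)² = -9 + 7² = -9 + 49 = 40)
(V(115, -145) + 7186) - a = (40 + 7186) - 1*147 = 7226 - 147 = 7079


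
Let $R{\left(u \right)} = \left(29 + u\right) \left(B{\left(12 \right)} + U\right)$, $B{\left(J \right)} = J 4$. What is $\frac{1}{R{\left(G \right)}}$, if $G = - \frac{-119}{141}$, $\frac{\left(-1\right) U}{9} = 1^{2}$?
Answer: $\frac{47}{54704} \approx 0.00085917$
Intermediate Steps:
$U = -9$ ($U = - 9 \cdot 1^{2} = \left(-9\right) 1 = -9$)
$B{\left(J \right)} = 4 J$
$G = \frac{119}{141}$ ($G = - \frac{-119}{141} = \left(-1\right) \left(- \frac{119}{141}\right) = \frac{119}{141} \approx 0.84397$)
$R{\left(u \right)} = 1131 + 39 u$ ($R{\left(u \right)} = \left(29 + u\right) \left(4 \cdot 12 - 9\right) = \left(29 + u\right) \left(48 - 9\right) = \left(29 + u\right) 39 = 1131 + 39 u$)
$\frac{1}{R{\left(G \right)}} = \frac{1}{1131 + 39 \cdot \frac{119}{141}} = \frac{1}{1131 + \frac{1547}{47}} = \frac{1}{\frac{54704}{47}} = \frac{47}{54704}$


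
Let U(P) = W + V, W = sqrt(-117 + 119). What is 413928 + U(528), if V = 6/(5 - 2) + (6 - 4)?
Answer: 413932 + sqrt(2) ≈ 4.1393e+5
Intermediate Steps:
W = sqrt(2) ≈ 1.4142
V = 4 (V = 6/3 + 2 = (1/3)*6 + 2 = 2 + 2 = 4)
U(P) = 4 + sqrt(2) (U(P) = sqrt(2) + 4 = 4 + sqrt(2))
413928 + U(528) = 413928 + (4 + sqrt(2)) = 413932 + sqrt(2)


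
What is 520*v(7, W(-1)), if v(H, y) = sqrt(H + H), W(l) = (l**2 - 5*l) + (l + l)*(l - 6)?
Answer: 520*sqrt(14) ≈ 1945.7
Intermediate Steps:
W(l) = l**2 - 5*l + 2*l*(-6 + l) (W(l) = (l**2 - 5*l) + (2*l)*(-6 + l) = (l**2 - 5*l) + 2*l*(-6 + l) = l**2 - 5*l + 2*l*(-6 + l))
v(H, y) = sqrt(2)*sqrt(H) (v(H, y) = sqrt(2*H) = sqrt(2)*sqrt(H))
520*v(7, W(-1)) = 520*(sqrt(2)*sqrt(7)) = 520*sqrt(14)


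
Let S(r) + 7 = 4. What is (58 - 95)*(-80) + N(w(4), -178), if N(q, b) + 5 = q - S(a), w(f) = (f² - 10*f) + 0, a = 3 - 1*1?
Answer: 2934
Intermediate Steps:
a = 2 (a = 3 - 1 = 2)
S(r) = -3 (S(r) = -7 + 4 = -3)
w(f) = f² - 10*f
N(q, b) = -2 + q (N(q, b) = -5 + (q - 1*(-3)) = -5 + (q + 3) = -5 + (3 + q) = -2 + q)
(58 - 95)*(-80) + N(w(4), -178) = (58 - 95)*(-80) + (-2 + 4*(-10 + 4)) = -37*(-80) + (-2 + 4*(-6)) = 2960 + (-2 - 24) = 2960 - 26 = 2934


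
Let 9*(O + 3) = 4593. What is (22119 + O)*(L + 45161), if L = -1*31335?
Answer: 938495054/3 ≈ 3.1283e+8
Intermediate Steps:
O = 1522/3 (O = -3 + (1/9)*4593 = -3 + 1531/3 = 1522/3 ≈ 507.33)
L = -31335
(22119 + O)*(L + 45161) = (22119 + 1522/3)*(-31335 + 45161) = (67879/3)*13826 = 938495054/3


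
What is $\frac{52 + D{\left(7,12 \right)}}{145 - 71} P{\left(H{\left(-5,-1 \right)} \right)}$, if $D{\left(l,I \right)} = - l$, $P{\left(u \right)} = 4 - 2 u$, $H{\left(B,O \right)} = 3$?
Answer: $- \frac{45}{37} \approx -1.2162$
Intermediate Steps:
$\frac{52 + D{\left(7,12 \right)}}{145 - 71} P{\left(H{\left(-5,-1 \right)} \right)} = \frac{52 - 7}{145 - 71} \left(4 - 6\right) = \frac{52 - 7}{74} \left(4 - 6\right) = 45 \cdot \frac{1}{74} \left(-2\right) = \frac{45}{74} \left(-2\right) = - \frac{45}{37}$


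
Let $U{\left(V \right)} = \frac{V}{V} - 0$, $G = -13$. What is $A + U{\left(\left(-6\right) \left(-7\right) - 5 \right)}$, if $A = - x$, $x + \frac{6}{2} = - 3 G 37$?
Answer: $-1439$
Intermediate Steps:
$x = 1440$ ($x = -3 + \left(-3\right) \left(-13\right) 37 = -3 + 39 \cdot 37 = -3 + 1443 = 1440$)
$U{\left(V \right)} = 1$ ($U{\left(V \right)} = 1 + 0 = 1$)
$A = -1440$ ($A = \left(-1\right) 1440 = -1440$)
$A + U{\left(\left(-6\right) \left(-7\right) - 5 \right)} = -1440 + 1 = -1439$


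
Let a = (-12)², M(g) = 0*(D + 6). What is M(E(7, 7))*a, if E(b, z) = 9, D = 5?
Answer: 0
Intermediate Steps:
M(g) = 0 (M(g) = 0*(5 + 6) = 0*11 = 0)
a = 144
M(E(7, 7))*a = 0*144 = 0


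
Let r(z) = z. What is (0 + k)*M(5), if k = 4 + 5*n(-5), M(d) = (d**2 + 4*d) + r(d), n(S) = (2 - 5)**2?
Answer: 2450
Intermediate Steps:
n(S) = 9 (n(S) = (-3)**2 = 9)
M(d) = d**2 + 5*d (M(d) = (d**2 + 4*d) + d = d**2 + 5*d)
k = 49 (k = 4 + 5*9 = 4 + 45 = 49)
(0 + k)*M(5) = (0 + 49)*(5*(5 + 5)) = 49*(5*10) = 49*50 = 2450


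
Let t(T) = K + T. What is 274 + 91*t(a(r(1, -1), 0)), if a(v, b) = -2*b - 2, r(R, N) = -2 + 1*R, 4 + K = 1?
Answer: -181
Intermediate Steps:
K = -3 (K = -4 + 1 = -3)
r(R, N) = -2 + R
a(v, b) = -2 - 2*b
t(T) = -3 + T
274 + 91*t(a(r(1, -1), 0)) = 274 + 91*(-3 + (-2 - 2*0)) = 274 + 91*(-3 + (-2 + 0)) = 274 + 91*(-3 - 2) = 274 + 91*(-5) = 274 - 455 = -181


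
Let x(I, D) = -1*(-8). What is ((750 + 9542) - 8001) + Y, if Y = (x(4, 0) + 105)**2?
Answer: 15060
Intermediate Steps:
x(I, D) = 8
Y = 12769 (Y = (8 + 105)**2 = 113**2 = 12769)
((750 + 9542) - 8001) + Y = ((750 + 9542) - 8001) + 12769 = (10292 - 8001) + 12769 = 2291 + 12769 = 15060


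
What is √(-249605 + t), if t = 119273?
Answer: 2*I*√32583 ≈ 361.02*I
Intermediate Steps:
√(-249605 + t) = √(-249605 + 119273) = √(-130332) = 2*I*√32583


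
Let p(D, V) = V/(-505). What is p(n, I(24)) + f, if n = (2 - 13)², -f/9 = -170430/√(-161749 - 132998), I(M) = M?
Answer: -24/505 - 26910*I*√294747/5171 ≈ -0.047525 - 2825.3*I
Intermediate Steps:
f = -26910*I*√294747/5171 (f = -(-1533870)/(√(-161749 - 132998)) = -(-1533870)/(√(-294747)) = -(-1533870)/(I*√294747) = -(-1533870)*(-I*√294747/294747) = -26910*I*√294747/5171 ≈ -2825.3*I)
n = 121 (n = (-11)² = 121)
p(D, V) = -V/505 (p(D, V) = V*(-1/505) = -V/505)
p(n, I(24)) + f = -1/505*24 - 26910*I*√294747/5171 = -24/505 - 26910*I*√294747/5171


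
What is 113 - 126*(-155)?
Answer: 19643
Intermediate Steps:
113 - 126*(-155) = 113 + 19530 = 19643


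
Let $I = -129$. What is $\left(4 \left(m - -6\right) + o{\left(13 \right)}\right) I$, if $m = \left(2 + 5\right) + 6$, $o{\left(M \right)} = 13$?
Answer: $-11481$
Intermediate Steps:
$m = 13$ ($m = 7 + 6 = 13$)
$\left(4 \left(m - -6\right) + o{\left(13 \right)}\right) I = \left(4 \left(13 - -6\right) + 13\right) \left(-129\right) = \left(4 \left(13 + \left(-3 + 9\right)\right) + 13\right) \left(-129\right) = \left(4 \left(13 + 6\right) + 13\right) \left(-129\right) = \left(4 \cdot 19 + 13\right) \left(-129\right) = \left(76 + 13\right) \left(-129\right) = 89 \left(-129\right) = -11481$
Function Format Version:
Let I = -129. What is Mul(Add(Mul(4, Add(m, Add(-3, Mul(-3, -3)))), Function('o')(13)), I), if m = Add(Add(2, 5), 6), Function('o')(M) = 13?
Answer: -11481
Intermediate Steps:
m = 13 (m = Add(7, 6) = 13)
Mul(Add(Mul(4, Add(m, Add(-3, Mul(-3, -3)))), Function('o')(13)), I) = Mul(Add(Mul(4, Add(13, Add(-3, Mul(-3, -3)))), 13), -129) = Mul(Add(Mul(4, Add(13, Add(-3, 9))), 13), -129) = Mul(Add(Mul(4, Add(13, 6)), 13), -129) = Mul(Add(Mul(4, 19), 13), -129) = Mul(Add(76, 13), -129) = Mul(89, -129) = -11481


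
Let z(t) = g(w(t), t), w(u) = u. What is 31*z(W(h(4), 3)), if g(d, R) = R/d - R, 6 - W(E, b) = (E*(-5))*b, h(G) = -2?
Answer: 775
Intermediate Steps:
W(E, b) = 6 + 5*E*b (W(E, b) = 6 - E*(-5)*b = 6 - (-5*E)*b = 6 - (-5)*E*b = 6 + 5*E*b)
g(d, R) = -R + R/d (g(d, R) = R/d - R = -R + R/d)
z(t) = 1 - t (z(t) = -t + t/t = -t + 1 = 1 - t)
31*z(W(h(4), 3)) = 31*(1 - (6 + 5*(-2)*3)) = 31*(1 - (6 - 30)) = 31*(1 - 1*(-24)) = 31*(1 + 24) = 31*25 = 775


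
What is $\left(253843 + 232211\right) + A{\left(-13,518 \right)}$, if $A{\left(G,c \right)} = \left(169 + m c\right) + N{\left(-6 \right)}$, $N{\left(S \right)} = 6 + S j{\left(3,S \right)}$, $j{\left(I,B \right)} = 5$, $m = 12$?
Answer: $492415$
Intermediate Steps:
$N{\left(S \right)} = 6 + 5 S$ ($N{\left(S \right)} = 6 + S 5 = 6 + 5 S$)
$A{\left(G,c \right)} = 145 + 12 c$ ($A{\left(G,c \right)} = \left(169 + 12 c\right) + \left(6 + 5 \left(-6\right)\right) = \left(169 + 12 c\right) + \left(6 - 30\right) = \left(169 + 12 c\right) - 24 = 145 + 12 c$)
$\left(253843 + 232211\right) + A{\left(-13,518 \right)} = \left(253843 + 232211\right) + \left(145 + 12 \cdot 518\right) = 486054 + \left(145 + 6216\right) = 486054 + 6361 = 492415$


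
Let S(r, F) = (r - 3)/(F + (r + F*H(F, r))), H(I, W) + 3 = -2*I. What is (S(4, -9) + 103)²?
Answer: 207907561/19600 ≈ 10608.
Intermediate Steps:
H(I, W) = -3 - 2*I
S(r, F) = (-3 + r)/(F + r + F*(-3 - 2*F)) (S(r, F) = (r - 3)/(F + (r + F*(-3 - 2*F))) = (-3 + r)/(F + r + F*(-3 - 2*F)))
(S(4, -9) + 103)² = ((-3 + 4)/(-9 + 4 - 1*(-9)*(3 + 2*(-9))) + 103)² = (1/(-9 + 4 - 1*(-9)*(3 - 18)) + 103)² = (1/(-9 + 4 - 1*(-9)*(-15)) + 103)² = (1/(-9 + 4 - 135) + 103)² = (1/(-140) + 103)² = (-1/140*1 + 103)² = (-1/140 + 103)² = (14419/140)² = 207907561/19600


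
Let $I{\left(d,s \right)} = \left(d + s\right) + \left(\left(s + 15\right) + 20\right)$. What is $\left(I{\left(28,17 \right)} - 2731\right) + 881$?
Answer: $-1753$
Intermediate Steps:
$I{\left(d,s \right)} = 35 + d + 2 s$ ($I{\left(d,s \right)} = \left(d + s\right) + \left(\left(15 + s\right) + 20\right) = \left(d + s\right) + \left(35 + s\right) = 35 + d + 2 s$)
$\left(I{\left(28,17 \right)} - 2731\right) + 881 = \left(\left(35 + 28 + 2 \cdot 17\right) - 2731\right) + 881 = \left(\left(35 + 28 + 34\right) - 2731\right) + 881 = \left(97 - 2731\right) + 881 = -2634 + 881 = -1753$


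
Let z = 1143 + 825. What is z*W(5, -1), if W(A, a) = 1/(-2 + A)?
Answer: 656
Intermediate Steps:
z = 1968
z*W(5, -1) = 1968/(-2 + 5) = 1968/3 = 1968*(⅓) = 656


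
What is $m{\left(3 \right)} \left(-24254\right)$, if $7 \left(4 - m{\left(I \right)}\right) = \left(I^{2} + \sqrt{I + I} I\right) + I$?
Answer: $- \frac{388064}{7} + \frac{72762 \sqrt{6}}{7} \approx -29976.0$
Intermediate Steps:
$m{\left(I \right)} = 4 - \frac{I}{7} - \frac{I^{2}}{7} - \frac{\sqrt{2} I^{\frac{3}{2}}}{7}$ ($m{\left(I \right)} = 4 - \frac{\left(I^{2} + \sqrt{I + I} I\right) + I}{7} = 4 - \frac{\left(I^{2} + \sqrt{2 I} I\right) + I}{7} = 4 - \frac{\left(I^{2} + \sqrt{2} \sqrt{I} I\right) + I}{7} = 4 - \frac{\left(I^{2} + \sqrt{2} I^{\frac{3}{2}}\right) + I}{7} = 4 - \frac{I + I^{2} + \sqrt{2} I^{\frac{3}{2}}}{7} = 4 - \left(\frac{I}{7} + \frac{I^{2}}{7} + \frac{\sqrt{2} I^{\frac{3}{2}}}{7}\right) = 4 - \frac{I}{7} - \frac{I^{2}}{7} - \frac{\sqrt{2} I^{\frac{3}{2}}}{7}$)
$m{\left(3 \right)} \left(-24254\right) = \left(4 - \frac{3}{7} - \frac{3^{2}}{7} - \frac{\sqrt{2} \cdot 3^{\frac{3}{2}}}{7}\right) \left(-24254\right) = \left(4 - \frac{3}{7} - \frac{9}{7} - \frac{\sqrt{2} \cdot 3 \sqrt{3}}{7}\right) \left(-24254\right) = \left(4 - \frac{3}{7} - \frac{9}{7} - \frac{3 \sqrt{6}}{7}\right) \left(-24254\right) = \left(\frac{16}{7} - \frac{3 \sqrt{6}}{7}\right) \left(-24254\right) = - \frac{388064}{7} + \frac{72762 \sqrt{6}}{7}$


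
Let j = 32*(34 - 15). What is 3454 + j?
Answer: 4062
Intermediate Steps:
j = 608 (j = 32*19 = 608)
3454 + j = 3454 + 608 = 4062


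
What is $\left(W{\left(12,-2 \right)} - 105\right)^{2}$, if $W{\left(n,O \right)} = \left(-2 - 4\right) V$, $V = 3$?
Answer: $15129$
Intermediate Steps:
$W{\left(n,O \right)} = -18$ ($W{\left(n,O \right)} = \left(-2 - 4\right) 3 = \left(-6\right) 3 = -18$)
$\left(W{\left(12,-2 \right)} - 105\right)^{2} = \left(-18 - 105\right)^{2} = \left(-123\right)^{2} = 15129$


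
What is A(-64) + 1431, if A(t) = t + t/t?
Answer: 1368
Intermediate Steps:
A(t) = 1 + t (A(t) = t + 1 = 1 + t)
A(-64) + 1431 = (1 - 64) + 1431 = -63 + 1431 = 1368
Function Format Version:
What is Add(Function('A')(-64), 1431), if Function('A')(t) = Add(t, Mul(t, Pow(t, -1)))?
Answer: 1368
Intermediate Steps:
Function('A')(t) = Add(1, t) (Function('A')(t) = Add(t, 1) = Add(1, t))
Add(Function('A')(-64), 1431) = Add(Add(1, -64), 1431) = Add(-63, 1431) = 1368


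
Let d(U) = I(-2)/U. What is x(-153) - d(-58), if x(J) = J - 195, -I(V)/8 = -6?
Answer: -10068/29 ≈ -347.17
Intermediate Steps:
I(V) = 48 (I(V) = -8*(-6) = 48)
d(U) = 48/U
x(J) = -195 + J
x(-153) - d(-58) = (-195 - 153) - 48/(-58) = -348 - 48*(-1)/58 = -348 - 1*(-24/29) = -348 + 24/29 = -10068/29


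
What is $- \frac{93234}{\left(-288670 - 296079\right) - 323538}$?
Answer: $\frac{93234}{908287} \approx 0.10265$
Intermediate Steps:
$- \frac{93234}{\left(-288670 - 296079\right) - 323538} = - \frac{93234}{-584749 - 323538} = - \frac{93234}{-908287} = \left(-93234\right) \left(- \frac{1}{908287}\right) = \frac{93234}{908287}$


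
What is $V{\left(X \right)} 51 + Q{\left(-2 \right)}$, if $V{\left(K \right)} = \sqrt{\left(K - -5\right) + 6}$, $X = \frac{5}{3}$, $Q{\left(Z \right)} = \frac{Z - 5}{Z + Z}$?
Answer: $\frac{7}{4} + 17 \sqrt{114} \approx 183.26$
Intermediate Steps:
$Q{\left(Z \right)} = \frac{-5 + Z}{2 Z}$
$X = \frac{5}{3}$ ($X = 5 \cdot \frac{1}{3} = \frac{5}{3} \approx 1.6667$)
$V{\left(K \right)} = \sqrt{11 + K}$ ($V{\left(K \right)} = \sqrt{\left(K + 5\right) + 6} = \sqrt{\left(5 + K\right) + 6} = \sqrt{11 + K}$)
$V{\left(X \right)} 51 + Q{\left(-2 \right)} = \sqrt{11 + \frac{5}{3}} \cdot 51 + \frac{-5 - 2}{2 \left(-2\right)} = \sqrt{\frac{38}{3}} \cdot 51 + \frac{1}{2} \left(- \frac{1}{2}\right) \left(-7\right) = \frac{\sqrt{114}}{3} \cdot 51 + \frac{7}{4} = 17 \sqrt{114} + \frac{7}{4} = \frac{7}{4} + 17 \sqrt{114}$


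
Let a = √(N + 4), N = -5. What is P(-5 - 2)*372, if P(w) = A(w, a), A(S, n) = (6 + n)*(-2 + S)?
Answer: -20088 - 3348*I ≈ -20088.0 - 3348.0*I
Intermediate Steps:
a = I (a = √(-5 + 4) = √(-1) = I ≈ 1.0*I)
A(S, n) = (-2 + S)*(6 + n)
P(w) = -12 - 2*I + 6*w + I*w (P(w) = -12 - 2*I + 6*w + w*I = -12 - 2*I + 6*w + I*w)
P(-5 - 2)*372 = (-12 - 2*I + (-5 - 2)*(6 + I))*372 = (-12 - 2*I - 7*(6 + I))*372 = (-12 - 2*I + (-42 - 7*I))*372 = (-54 - 9*I)*372 = -20088 - 3348*I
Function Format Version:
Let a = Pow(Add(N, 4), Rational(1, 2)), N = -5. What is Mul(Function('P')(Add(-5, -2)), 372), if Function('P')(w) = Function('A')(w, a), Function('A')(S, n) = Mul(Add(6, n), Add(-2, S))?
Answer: Add(-20088, Mul(-3348, I)) ≈ Add(-20088., Mul(-3348.0, I))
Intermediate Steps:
a = I (a = Pow(Add(-5, 4), Rational(1, 2)) = Pow(-1, Rational(1, 2)) = I ≈ Mul(1.0000, I))
Function('A')(S, n) = Mul(Add(-2, S), Add(6, n))
Function('P')(w) = Add(-12, Mul(-2, I), Mul(6, w), Mul(I, w)) (Function('P')(w) = Add(-12, Mul(-2, I), Mul(6, w), Mul(w, I)) = Add(-12, Mul(-2, I), Mul(6, w), Mul(I, w)))
Mul(Function('P')(Add(-5, -2)), 372) = Mul(Add(-12, Mul(-2, I), Mul(Add(-5, -2), Add(6, I))), 372) = Mul(Add(-12, Mul(-2, I), Mul(-7, Add(6, I))), 372) = Mul(Add(-12, Mul(-2, I), Add(-42, Mul(-7, I))), 372) = Mul(Add(-54, Mul(-9, I)), 372) = Add(-20088, Mul(-3348, I))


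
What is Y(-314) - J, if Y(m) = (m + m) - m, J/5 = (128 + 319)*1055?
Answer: -2358239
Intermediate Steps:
J = 2357925 (J = 5*((128 + 319)*1055) = 5*(447*1055) = 5*471585 = 2357925)
Y(m) = m (Y(m) = 2*m - m = m)
Y(-314) - J = -314 - 1*2357925 = -314 - 2357925 = -2358239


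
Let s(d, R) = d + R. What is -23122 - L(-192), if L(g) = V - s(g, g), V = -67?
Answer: -23439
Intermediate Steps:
s(d, R) = R + d
L(g) = -67 - 2*g (L(g) = -67 - (g + g) = -67 - 2*g)
-23122 - L(-192) = -23122 - (-67 - 2*(-192)) = -23122 - (-67 + 384) = -23122 - 1*317 = -23122 - 317 = -23439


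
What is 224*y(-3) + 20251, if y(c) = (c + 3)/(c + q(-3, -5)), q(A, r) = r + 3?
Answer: 20251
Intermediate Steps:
q(A, r) = 3 + r
y(c) = (3 + c)/(-2 + c) (y(c) = (c + 3)/(c + (3 - 5)) = (3 + c)/(c - 2) = (3 + c)/(-2 + c))
224*y(-3) + 20251 = 224*((3 - 3)/(-2 - 3)) + 20251 = 224*(0/(-5)) + 20251 = 224*(-⅕*0) + 20251 = 224*0 + 20251 = 0 + 20251 = 20251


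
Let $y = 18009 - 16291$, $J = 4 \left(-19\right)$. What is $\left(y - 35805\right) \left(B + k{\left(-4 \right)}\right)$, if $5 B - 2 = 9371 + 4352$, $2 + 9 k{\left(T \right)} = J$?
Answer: $- \frac{279820183}{3} \approx -9.3273 \cdot 10^{7}$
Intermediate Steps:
$J = -76$
$k{\left(T \right)} = - \frac{26}{3}$ ($k{\left(T \right)} = - \frac{2}{9} + \frac{1}{9} \left(-76\right) = - \frac{2}{9} - \frac{76}{9} = - \frac{26}{3}$)
$B = 2745$ ($B = \frac{2}{5} + \frac{9371 + 4352}{5} = \frac{2}{5} + \frac{1}{5} \cdot 13723 = \frac{2}{5} + \frac{13723}{5} = 2745$)
$y = 1718$ ($y = 18009 - 16291 = 1718$)
$\left(y - 35805\right) \left(B + k{\left(-4 \right)}\right) = \left(1718 - 35805\right) \left(2745 - \frac{26}{3}\right) = \left(-34087\right) \frac{8209}{3} = - \frac{279820183}{3}$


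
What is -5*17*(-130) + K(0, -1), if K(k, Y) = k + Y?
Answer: 11049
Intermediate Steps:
K(k, Y) = Y + k
-5*17*(-130) + K(0, -1) = -5*17*(-130) + (-1 + 0) = -85*(-130) - 1 = 11050 - 1 = 11049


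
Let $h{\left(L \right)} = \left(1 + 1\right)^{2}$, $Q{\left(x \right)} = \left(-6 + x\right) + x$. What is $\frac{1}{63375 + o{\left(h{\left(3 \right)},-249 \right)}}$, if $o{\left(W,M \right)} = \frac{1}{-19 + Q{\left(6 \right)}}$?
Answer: $\frac{13}{823874} \approx 1.5779 \cdot 10^{-5}$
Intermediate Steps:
$Q{\left(x \right)} = -6 + 2 x$
$h{\left(L \right)} = 4$ ($h{\left(L \right)} = 2^{2} = 4$)
$o{\left(W,M \right)} = - \frac{1}{13}$ ($o{\left(W,M \right)} = \frac{1}{-19 + \left(-6 + 2 \cdot 6\right)} = \frac{1}{-19 + \left(-6 + 12\right)} = \frac{1}{-19 + 6} = \frac{1}{-13} = - \frac{1}{13}$)
$\frac{1}{63375 + o{\left(h{\left(3 \right)},-249 \right)}} = \frac{1}{63375 - \frac{1}{13}} = \frac{1}{\frac{823874}{13}} = \frac{13}{823874}$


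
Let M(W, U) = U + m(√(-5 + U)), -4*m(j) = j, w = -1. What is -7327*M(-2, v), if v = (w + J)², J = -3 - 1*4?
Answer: -468928 + 7327*√59/4 ≈ -4.5486e+5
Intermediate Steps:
m(j) = -j/4
J = -7 (J = -3 - 4 = -7)
v = 64 (v = (-1 - 7)² = (-8)² = 64)
M(W, U) = U - √(-5 + U)/4
-7327*M(-2, v) = -7327*(64 - √(-5 + 64)/4) = -7327*(64 - √59/4) = -468928 + 7327*√59/4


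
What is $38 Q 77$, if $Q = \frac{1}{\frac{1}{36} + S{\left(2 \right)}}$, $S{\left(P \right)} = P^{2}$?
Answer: $\frac{105336}{145} \approx 726.46$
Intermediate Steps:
$Q = \frac{36}{145}$ ($Q = \frac{1}{\frac{1}{36} + 2^{2}} = \frac{1}{\frac{1}{36} + 4} = \frac{1}{\frac{145}{36}} = \frac{36}{145} \approx 0.24828$)
$38 Q 77 = 38 \cdot \frac{36}{145} \cdot 77 = \frac{1368}{145} \cdot 77 = \frac{105336}{145}$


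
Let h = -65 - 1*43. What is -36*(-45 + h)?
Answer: 5508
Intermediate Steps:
h = -108 (h = -65 - 43 = -108)
-36*(-45 + h) = -36*(-45 - 108) = -36*(-153) = 5508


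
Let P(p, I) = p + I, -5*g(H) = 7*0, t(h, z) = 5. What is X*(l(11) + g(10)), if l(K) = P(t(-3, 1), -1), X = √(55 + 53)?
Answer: 24*√3 ≈ 41.569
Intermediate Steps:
g(H) = 0 (g(H) = -7*0/5 = -⅕*0 = 0)
X = 6*√3 (X = √108 = 6*√3 ≈ 10.392)
P(p, I) = I + p
l(K) = 4 (l(K) = -1 + 5 = 4)
X*(l(11) + g(10)) = (6*√3)*(4 + 0) = (6*√3)*4 = 24*√3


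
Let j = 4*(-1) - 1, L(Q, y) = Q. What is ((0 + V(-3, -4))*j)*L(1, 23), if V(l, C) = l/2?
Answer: 15/2 ≈ 7.5000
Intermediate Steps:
V(l, C) = l/2 (V(l, C) = l*(1/2) = l/2)
j = -5 (j = -4 - 1 = -5)
((0 + V(-3, -4))*j)*L(1, 23) = ((0 + (1/2)*(-3))*(-5))*1 = ((0 - 3/2)*(-5))*1 = -3/2*(-5)*1 = (15/2)*1 = 15/2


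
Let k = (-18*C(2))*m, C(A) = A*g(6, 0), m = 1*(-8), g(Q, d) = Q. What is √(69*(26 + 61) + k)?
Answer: 3*√859 ≈ 87.926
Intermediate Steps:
m = -8
C(A) = 6*A (C(A) = A*6 = 6*A)
k = 1728 (k = -108*2*(-8) = -18*12*(-8) = -216*(-8) = 1728)
√(69*(26 + 61) + k) = √(69*(26 + 61) + 1728) = √(69*87 + 1728) = √(6003 + 1728) = √7731 = 3*√859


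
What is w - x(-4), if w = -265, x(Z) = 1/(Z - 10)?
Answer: -3709/14 ≈ -264.93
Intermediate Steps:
x(Z) = 1/(-10 + Z)
w - x(-4) = -265 - 1/(-10 - 4) = -265 - 1/(-14) = -265 - 1*(-1/14) = -265 + 1/14 = -3709/14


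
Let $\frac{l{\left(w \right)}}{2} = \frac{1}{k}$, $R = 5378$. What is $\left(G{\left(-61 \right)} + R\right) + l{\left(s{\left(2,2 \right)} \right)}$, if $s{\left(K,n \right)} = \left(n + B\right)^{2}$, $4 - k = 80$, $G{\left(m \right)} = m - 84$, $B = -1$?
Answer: $\frac{198853}{38} \approx 5233.0$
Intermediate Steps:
$G{\left(m \right)} = -84 + m$ ($G{\left(m \right)} = m - 84 = -84 + m$)
$k = -76$ ($k = 4 - 80 = -76$)
$s{\left(K,n \right)} = \left(-1 + n\right)^{2}$ ($s{\left(K,n \right)} = \left(n - 1\right)^{2} = \left(-1 + n\right)^{2}$)
$l{\left(w \right)} = - \frac{1}{38}$ ($l{\left(w \right)} = \frac{2}{-76} = 2 \left(- \frac{1}{76}\right) = - \frac{1}{38}$)
$\left(G{\left(-61 \right)} + R\right) + l{\left(s{\left(2,2 \right)} \right)} = \left(\left(-84 - 61\right) + 5378\right) - \frac{1}{38} = \left(-145 + 5378\right) - \frac{1}{38} = 5233 - \frac{1}{38} = \frac{198853}{38}$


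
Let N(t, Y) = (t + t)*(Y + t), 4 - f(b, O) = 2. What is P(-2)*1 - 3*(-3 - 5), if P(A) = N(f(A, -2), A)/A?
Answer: 24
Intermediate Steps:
f(b, O) = 2 (f(b, O) = 4 - 1*2 = 4 - 2 = 2)
N(t, Y) = 2*t*(Y + t) (N(t, Y) = (2*t)*(Y + t) = 2*t*(Y + t))
P(A) = (8 + 4*A)/A (P(A) = (2*2*(A + 2))/A = (2*2*(2 + A))/A = (8 + 4*A)/A)
P(-2)*1 - 3*(-3 - 5) = (4 + 8/(-2))*1 - 3*(-3 - 5) = (4 + 8*(-1/2))*1 - 3*(-8) = (4 - 4)*1 + 24 = 0*1 + 24 = 0 + 24 = 24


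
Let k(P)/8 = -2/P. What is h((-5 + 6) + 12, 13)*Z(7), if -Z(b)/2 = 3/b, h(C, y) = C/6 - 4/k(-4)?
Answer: -1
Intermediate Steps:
k(P) = -16/P (k(P) = 8*(-2/P) = -16/P)
h(C, y) = -1 + C/6 (h(C, y) = C/6 - 4/((-16/(-4))) = C*(⅙) - 4/((-16*(-¼))) = C/6 - 4/4 = C/6 - 4*¼ = C/6 - 1 = -1 + C/6)
Z(b) = -6/b
h((-5 + 6) + 12, 13)*Z(7) = (-1 + ((-5 + 6) + 12)/6)*(-6/7) = (-1 + (1 + 12)/6)*(-6*⅐) = (-1 + (⅙)*13)*(-6/7) = (-1 + 13/6)*(-6/7) = (7/6)*(-6/7) = -1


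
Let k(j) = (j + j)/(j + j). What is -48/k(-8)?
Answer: -48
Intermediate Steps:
k(j) = 1 (k(j) = (2*j)/((2*j)) = (2*j)*(1/(2*j)) = 1)
-48/k(-8) = -48/1 = -48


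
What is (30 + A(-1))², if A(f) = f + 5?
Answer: 1156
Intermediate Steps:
A(f) = 5 + f
(30 + A(-1))² = (30 + (5 - 1))² = (30 + 4)² = 34² = 1156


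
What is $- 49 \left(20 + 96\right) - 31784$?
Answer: $-37468$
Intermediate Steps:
$- 49 \left(20 + 96\right) - 31784 = \left(-49\right) 116 - 31784 = -5684 - 31784 = -37468$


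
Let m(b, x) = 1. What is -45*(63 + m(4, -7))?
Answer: -2880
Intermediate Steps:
-45*(63 + m(4, -7)) = -45*(63 + 1) = -45*64 = -2880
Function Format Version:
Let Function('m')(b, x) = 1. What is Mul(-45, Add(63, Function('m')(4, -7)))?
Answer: -2880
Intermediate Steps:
Mul(-45, Add(63, Function('m')(4, -7))) = Mul(-45, Add(63, 1)) = Mul(-45, 64) = -2880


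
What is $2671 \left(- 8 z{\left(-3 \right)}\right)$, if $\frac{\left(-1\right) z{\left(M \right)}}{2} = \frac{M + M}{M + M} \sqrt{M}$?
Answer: $42736 i \sqrt{3} \approx 74021.0 i$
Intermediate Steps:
$z{\left(M \right)} = - 2 \sqrt{M}$ ($z{\left(M \right)} = - 2 \frac{M + M}{M + M} \sqrt{M} = - 2 \frac{2 M}{2 M} \sqrt{M} = - 2 \cdot 2 M \frac{1}{2 M} \sqrt{M} = - 2 \cdot 1 \sqrt{M} = - 2 \sqrt{M}$)
$2671 \left(- 8 z{\left(-3 \right)}\right) = 2671 \left(- 8 \left(- 2 \sqrt{-3}\right)\right) = 2671 \left(- 8 \left(- 2 i \sqrt{3}\right)\right) = 2671 \cdot 16 i \sqrt{3} = 42736 i \sqrt{3}$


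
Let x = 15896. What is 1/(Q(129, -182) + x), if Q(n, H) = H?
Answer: 1/15714 ≈ 6.3638e-5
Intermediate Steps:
1/(Q(129, -182) + x) = 1/(-182 + 15896) = 1/15714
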